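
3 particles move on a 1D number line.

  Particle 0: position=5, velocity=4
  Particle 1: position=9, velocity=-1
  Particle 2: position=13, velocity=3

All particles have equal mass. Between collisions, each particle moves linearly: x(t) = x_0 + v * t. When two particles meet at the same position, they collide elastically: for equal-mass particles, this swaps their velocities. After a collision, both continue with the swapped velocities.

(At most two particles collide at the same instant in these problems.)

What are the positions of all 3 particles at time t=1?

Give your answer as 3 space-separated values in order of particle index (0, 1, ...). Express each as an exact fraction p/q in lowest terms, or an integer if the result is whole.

Answer: 8 9 16

Derivation:
Collision at t=4/5: particles 0 and 1 swap velocities; positions: p0=41/5 p1=41/5 p2=77/5; velocities now: v0=-1 v1=4 v2=3
Advance to t=1 (no further collisions before then); velocities: v0=-1 v1=4 v2=3; positions = 8 9 16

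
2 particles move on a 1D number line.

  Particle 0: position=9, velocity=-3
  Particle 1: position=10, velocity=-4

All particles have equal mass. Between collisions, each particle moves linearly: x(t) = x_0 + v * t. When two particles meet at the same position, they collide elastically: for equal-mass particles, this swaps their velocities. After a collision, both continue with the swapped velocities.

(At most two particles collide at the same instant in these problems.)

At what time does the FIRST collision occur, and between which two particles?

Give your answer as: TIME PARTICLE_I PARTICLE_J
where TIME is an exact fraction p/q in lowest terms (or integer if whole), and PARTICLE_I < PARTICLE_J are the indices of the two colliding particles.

Pair (0,1): pos 9,10 vel -3,-4 -> gap=1, closing at 1/unit, collide at t=1
Earliest collision: t=1 between 0 and 1

Answer: 1 0 1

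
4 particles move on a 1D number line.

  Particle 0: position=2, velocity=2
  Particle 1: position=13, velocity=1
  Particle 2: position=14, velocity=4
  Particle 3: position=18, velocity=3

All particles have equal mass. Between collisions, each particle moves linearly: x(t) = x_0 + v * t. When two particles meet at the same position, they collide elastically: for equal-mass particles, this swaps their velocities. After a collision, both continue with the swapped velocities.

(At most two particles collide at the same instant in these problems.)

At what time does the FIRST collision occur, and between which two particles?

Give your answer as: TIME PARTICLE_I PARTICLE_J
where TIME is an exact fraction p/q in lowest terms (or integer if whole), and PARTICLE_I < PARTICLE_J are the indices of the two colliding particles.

Pair (0,1): pos 2,13 vel 2,1 -> gap=11, closing at 1/unit, collide at t=11
Pair (1,2): pos 13,14 vel 1,4 -> not approaching (rel speed -3 <= 0)
Pair (2,3): pos 14,18 vel 4,3 -> gap=4, closing at 1/unit, collide at t=4
Earliest collision: t=4 between 2 and 3

Answer: 4 2 3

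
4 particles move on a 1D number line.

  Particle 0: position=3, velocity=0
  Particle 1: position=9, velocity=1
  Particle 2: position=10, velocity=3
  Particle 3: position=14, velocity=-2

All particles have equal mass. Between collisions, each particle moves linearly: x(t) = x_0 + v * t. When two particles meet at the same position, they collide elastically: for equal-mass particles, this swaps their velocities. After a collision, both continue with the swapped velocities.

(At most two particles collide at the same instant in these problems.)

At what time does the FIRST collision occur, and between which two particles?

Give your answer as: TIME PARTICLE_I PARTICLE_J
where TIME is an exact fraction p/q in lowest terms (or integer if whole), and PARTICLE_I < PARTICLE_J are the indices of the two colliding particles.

Answer: 4/5 2 3

Derivation:
Pair (0,1): pos 3,9 vel 0,1 -> not approaching (rel speed -1 <= 0)
Pair (1,2): pos 9,10 vel 1,3 -> not approaching (rel speed -2 <= 0)
Pair (2,3): pos 10,14 vel 3,-2 -> gap=4, closing at 5/unit, collide at t=4/5
Earliest collision: t=4/5 between 2 and 3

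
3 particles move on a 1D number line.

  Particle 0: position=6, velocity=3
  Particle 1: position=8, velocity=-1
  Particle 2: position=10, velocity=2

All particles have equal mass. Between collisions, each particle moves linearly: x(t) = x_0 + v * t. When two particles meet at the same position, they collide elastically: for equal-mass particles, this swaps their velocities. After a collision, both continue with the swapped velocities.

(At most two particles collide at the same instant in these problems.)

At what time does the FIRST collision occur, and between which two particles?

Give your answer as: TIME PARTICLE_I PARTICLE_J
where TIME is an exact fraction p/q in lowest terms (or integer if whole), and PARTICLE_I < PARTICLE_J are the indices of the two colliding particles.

Answer: 1/2 0 1

Derivation:
Pair (0,1): pos 6,8 vel 3,-1 -> gap=2, closing at 4/unit, collide at t=1/2
Pair (1,2): pos 8,10 vel -1,2 -> not approaching (rel speed -3 <= 0)
Earliest collision: t=1/2 between 0 and 1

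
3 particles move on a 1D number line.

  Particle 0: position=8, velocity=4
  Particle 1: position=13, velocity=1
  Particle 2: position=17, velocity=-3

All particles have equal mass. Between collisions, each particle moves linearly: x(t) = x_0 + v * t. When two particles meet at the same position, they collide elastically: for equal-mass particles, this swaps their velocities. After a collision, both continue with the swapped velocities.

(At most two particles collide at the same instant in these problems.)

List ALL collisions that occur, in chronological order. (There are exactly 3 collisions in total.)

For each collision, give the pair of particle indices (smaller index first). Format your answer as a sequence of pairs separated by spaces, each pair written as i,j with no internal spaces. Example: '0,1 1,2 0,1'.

Collision at t=1: particles 1 and 2 swap velocities; positions: p0=12 p1=14 p2=14; velocities now: v0=4 v1=-3 v2=1
Collision at t=9/7: particles 0 and 1 swap velocities; positions: p0=92/7 p1=92/7 p2=100/7; velocities now: v0=-3 v1=4 v2=1
Collision at t=5/3: particles 1 and 2 swap velocities; positions: p0=12 p1=44/3 p2=44/3; velocities now: v0=-3 v1=1 v2=4

Answer: 1,2 0,1 1,2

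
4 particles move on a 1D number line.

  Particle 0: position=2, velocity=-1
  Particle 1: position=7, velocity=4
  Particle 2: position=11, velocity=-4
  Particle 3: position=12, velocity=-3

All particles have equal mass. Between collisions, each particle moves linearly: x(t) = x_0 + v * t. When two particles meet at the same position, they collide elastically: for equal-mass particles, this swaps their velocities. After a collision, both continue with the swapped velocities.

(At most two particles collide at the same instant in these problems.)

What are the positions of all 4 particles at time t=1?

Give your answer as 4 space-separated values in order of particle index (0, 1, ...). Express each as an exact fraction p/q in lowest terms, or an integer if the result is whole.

Collision at t=1/2: particles 1 and 2 swap velocities; positions: p0=3/2 p1=9 p2=9 p3=21/2; velocities now: v0=-1 v1=-4 v2=4 v3=-3
Collision at t=5/7: particles 2 and 3 swap velocities; positions: p0=9/7 p1=57/7 p2=69/7 p3=69/7; velocities now: v0=-1 v1=-4 v2=-3 v3=4
Advance to t=1 (no further collisions before then); velocities: v0=-1 v1=-4 v2=-3 v3=4; positions = 1 7 9 11

Answer: 1 7 9 11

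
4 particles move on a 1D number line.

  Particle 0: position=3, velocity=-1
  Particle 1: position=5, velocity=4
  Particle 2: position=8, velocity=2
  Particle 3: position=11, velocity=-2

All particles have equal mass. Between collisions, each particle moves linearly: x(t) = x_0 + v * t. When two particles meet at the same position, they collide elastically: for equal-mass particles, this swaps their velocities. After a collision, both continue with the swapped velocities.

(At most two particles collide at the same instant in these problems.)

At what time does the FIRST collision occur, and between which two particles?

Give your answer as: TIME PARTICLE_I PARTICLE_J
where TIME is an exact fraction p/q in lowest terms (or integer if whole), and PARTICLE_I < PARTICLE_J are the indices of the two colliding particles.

Pair (0,1): pos 3,5 vel -1,4 -> not approaching (rel speed -5 <= 0)
Pair (1,2): pos 5,8 vel 4,2 -> gap=3, closing at 2/unit, collide at t=3/2
Pair (2,3): pos 8,11 vel 2,-2 -> gap=3, closing at 4/unit, collide at t=3/4
Earliest collision: t=3/4 between 2 and 3

Answer: 3/4 2 3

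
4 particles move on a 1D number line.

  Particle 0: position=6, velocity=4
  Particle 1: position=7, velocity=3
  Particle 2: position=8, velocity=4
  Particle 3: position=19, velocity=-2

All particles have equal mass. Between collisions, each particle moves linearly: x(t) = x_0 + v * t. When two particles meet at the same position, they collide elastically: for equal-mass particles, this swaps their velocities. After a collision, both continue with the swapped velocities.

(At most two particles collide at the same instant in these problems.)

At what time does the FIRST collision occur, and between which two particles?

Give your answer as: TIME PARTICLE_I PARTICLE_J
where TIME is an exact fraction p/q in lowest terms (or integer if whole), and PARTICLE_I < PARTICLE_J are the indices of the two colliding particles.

Pair (0,1): pos 6,7 vel 4,3 -> gap=1, closing at 1/unit, collide at t=1
Pair (1,2): pos 7,8 vel 3,4 -> not approaching (rel speed -1 <= 0)
Pair (2,3): pos 8,19 vel 4,-2 -> gap=11, closing at 6/unit, collide at t=11/6
Earliest collision: t=1 between 0 and 1

Answer: 1 0 1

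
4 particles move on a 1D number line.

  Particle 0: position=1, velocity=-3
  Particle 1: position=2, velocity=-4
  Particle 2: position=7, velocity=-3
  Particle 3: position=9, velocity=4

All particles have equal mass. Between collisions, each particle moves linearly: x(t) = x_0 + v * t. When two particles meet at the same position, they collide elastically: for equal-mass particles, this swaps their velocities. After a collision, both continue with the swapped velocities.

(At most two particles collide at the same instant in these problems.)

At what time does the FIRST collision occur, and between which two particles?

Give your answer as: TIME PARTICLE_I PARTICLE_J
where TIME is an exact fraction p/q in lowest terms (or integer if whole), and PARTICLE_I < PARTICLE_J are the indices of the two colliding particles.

Pair (0,1): pos 1,2 vel -3,-4 -> gap=1, closing at 1/unit, collide at t=1
Pair (1,2): pos 2,7 vel -4,-3 -> not approaching (rel speed -1 <= 0)
Pair (2,3): pos 7,9 vel -3,4 -> not approaching (rel speed -7 <= 0)
Earliest collision: t=1 between 0 and 1

Answer: 1 0 1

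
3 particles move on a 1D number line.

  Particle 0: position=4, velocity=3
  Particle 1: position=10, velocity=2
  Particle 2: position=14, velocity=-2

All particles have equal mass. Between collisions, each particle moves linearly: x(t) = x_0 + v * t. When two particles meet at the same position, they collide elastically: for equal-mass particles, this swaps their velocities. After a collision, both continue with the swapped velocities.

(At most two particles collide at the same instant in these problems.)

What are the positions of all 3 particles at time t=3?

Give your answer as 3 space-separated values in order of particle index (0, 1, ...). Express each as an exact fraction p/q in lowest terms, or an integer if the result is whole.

Collision at t=1: particles 1 and 2 swap velocities; positions: p0=7 p1=12 p2=12; velocities now: v0=3 v1=-2 v2=2
Collision at t=2: particles 0 and 1 swap velocities; positions: p0=10 p1=10 p2=14; velocities now: v0=-2 v1=3 v2=2
Advance to t=3 (no further collisions before then); velocities: v0=-2 v1=3 v2=2; positions = 8 13 16

Answer: 8 13 16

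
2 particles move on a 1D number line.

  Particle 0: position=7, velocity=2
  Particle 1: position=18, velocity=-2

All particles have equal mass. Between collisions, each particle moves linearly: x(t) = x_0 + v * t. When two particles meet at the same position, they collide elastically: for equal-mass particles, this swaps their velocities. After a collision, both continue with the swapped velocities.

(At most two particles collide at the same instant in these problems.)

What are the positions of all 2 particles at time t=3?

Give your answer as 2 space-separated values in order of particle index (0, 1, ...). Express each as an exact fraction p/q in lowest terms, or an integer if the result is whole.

Answer: 12 13

Derivation:
Collision at t=11/4: particles 0 and 1 swap velocities; positions: p0=25/2 p1=25/2; velocities now: v0=-2 v1=2
Advance to t=3 (no further collisions before then); velocities: v0=-2 v1=2; positions = 12 13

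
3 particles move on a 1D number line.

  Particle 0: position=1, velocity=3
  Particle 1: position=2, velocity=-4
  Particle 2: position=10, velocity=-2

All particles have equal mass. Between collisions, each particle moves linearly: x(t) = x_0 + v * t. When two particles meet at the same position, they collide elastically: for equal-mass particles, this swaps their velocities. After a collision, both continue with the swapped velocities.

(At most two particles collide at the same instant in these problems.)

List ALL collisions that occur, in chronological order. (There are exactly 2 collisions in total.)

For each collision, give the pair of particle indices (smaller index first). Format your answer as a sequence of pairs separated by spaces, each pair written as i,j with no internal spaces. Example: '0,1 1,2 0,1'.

Collision at t=1/7: particles 0 and 1 swap velocities; positions: p0=10/7 p1=10/7 p2=68/7; velocities now: v0=-4 v1=3 v2=-2
Collision at t=9/5: particles 1 and 2 swap velocities; positions: p0=-26/5 p1=32/5 p2=32/5; velocities now: v0=-4 v1=-2 v2=3

Answer: 0,1 1,2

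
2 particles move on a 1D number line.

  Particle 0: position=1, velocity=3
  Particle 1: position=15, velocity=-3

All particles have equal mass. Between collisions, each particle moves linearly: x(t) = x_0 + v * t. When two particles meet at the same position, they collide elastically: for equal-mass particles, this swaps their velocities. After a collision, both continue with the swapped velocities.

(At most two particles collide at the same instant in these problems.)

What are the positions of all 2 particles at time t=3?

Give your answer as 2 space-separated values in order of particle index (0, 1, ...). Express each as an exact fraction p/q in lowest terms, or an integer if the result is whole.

Collision at t=7/3: particles 0 and 1 swap velocities; positions: p0=8 p1=8; velocities now: v0=-3 v1=3
Advance to t=3 (no further collisions before then); velocities: v0=-3 v1=3; positions = 6 10

Answer: 6 10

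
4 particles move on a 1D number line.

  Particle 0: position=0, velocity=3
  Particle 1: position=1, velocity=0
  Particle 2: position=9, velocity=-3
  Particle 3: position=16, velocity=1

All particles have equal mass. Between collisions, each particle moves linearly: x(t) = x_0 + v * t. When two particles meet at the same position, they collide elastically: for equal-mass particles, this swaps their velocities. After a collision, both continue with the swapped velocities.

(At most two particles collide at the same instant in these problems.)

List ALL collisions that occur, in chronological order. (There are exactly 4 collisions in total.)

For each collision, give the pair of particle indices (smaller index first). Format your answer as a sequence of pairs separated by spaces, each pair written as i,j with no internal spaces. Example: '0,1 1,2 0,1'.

Collision at t=1/3: particles 0 and 1 swap velocities; positions: p0=1 p1=1 p2=8 p3=49/3; velocities now: v0=0 v1=3 v2=-3 v3=1
Collision at t=3/2: particles 1 and 2 swap velocities; positions: p0=1 p1=9/2 p2=9/2 p3=35/2; velocities now: v0=0 v1=-3 v2=3 v3=1
Collision at t=8/3: particles 0 and 1 swap velocities; positions: p0=1 p1=1 p2=8 p3=56/3; velocities now: v0=-3 v1=0 v2=3 v3=1
Collision at t=8: particles 2 and 3 swap velocities; positions: p0=-15 p1=1 p2=24 p3=24; velocities now: v0=-3 v1=0 v2=1 v3=3

Answer: 0,1 1,2 0,1 2,3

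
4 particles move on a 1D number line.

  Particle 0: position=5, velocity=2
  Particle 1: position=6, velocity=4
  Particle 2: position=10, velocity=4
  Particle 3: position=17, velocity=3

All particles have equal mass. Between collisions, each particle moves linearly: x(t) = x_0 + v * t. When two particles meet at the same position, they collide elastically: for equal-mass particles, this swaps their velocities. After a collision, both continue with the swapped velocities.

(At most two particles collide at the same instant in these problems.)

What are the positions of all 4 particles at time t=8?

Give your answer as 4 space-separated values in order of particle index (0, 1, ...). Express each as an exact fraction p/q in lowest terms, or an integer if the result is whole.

Collision at t=7: particles 2 and 3 swap velocities; positions: p0=19 p1=34 p2=38 p3=38; velocities now: v0=2 v1=4 v2=3 v3=4
Advance to t=8 (no further collisions before then); velocities: v0=2 v1=4 v2=3 v3=4; positions = 21 38 41 42

Answer: 21 38 41 42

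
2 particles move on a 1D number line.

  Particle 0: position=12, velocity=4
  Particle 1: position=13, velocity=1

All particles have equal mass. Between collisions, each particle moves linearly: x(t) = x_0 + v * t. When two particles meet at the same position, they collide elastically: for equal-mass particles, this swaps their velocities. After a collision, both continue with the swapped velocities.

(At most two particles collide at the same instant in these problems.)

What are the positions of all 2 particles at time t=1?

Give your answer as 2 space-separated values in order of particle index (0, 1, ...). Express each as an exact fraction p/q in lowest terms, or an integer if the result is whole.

Answer: 14 16

Derivation:
Collision at t=1/3: particles 0 and 1 swap velocities; positions: p0=40/3 p1=40/3; velocities now: v0=1 v1=4
Advance to t=1 (no further collisions before then); velocities: v0=1 v1=4; positions = 14 16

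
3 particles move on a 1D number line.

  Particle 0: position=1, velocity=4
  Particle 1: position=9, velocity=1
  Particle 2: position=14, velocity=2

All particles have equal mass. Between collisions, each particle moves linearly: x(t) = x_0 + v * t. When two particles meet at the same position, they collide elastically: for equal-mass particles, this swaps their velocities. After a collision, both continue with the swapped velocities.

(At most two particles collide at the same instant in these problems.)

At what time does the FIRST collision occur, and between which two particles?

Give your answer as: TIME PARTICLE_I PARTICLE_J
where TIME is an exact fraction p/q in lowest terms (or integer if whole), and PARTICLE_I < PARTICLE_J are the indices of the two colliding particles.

Answer: 8/3 0 1

Derivation:
Pair (0,1): pos 1,9 vel 4,1 -> gap=8, closing at 3/unit, collide at t=8/3
Pair (1,2): pos 9,14 vel 1,2 -> not approaching (rel speed -1 <= 0)
Earliest collision: t=8/3 between 0 and 1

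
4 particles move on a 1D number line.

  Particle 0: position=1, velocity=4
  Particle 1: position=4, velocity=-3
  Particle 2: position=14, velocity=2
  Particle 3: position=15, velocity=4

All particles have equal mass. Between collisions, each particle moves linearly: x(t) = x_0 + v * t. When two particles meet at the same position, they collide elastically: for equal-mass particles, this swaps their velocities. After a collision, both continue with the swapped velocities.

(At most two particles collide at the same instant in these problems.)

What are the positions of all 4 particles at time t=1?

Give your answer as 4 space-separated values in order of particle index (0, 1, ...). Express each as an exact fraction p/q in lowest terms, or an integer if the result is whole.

Answer: 1 5 16 19

Derivation:
Collision at t=3/7: particles 0 and 1 swap velocities; positions: p0=19/7 p1=19/7 p2=104/7 p3=117/7; velocities now: v0=-3 v1=4 v2=2 v3=4
Advance to t=1 (no further collisions before then); velocities: v0=-3 v1=4 v2=2 v3=4; positions = 1 5 16 19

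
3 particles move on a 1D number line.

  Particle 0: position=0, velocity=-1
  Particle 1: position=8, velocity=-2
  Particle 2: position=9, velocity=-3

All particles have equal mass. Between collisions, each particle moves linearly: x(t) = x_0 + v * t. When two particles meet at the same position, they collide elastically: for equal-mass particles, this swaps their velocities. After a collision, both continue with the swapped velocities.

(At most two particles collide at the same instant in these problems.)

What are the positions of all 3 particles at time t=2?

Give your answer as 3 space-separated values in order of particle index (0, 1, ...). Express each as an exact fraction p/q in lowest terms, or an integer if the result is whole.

Answer: -2 3 4

Derivation:
Collision at t=1: particles 1 and 2 swap velocities; positions: p0=-1 p1=6 p2=6; velocities now: v0=-1 v1=-3 v2=-2
Advance to t=2 (no further collisions before then); velocities: v0=-1 v1=-3 v2=-2; positions = -2 3 4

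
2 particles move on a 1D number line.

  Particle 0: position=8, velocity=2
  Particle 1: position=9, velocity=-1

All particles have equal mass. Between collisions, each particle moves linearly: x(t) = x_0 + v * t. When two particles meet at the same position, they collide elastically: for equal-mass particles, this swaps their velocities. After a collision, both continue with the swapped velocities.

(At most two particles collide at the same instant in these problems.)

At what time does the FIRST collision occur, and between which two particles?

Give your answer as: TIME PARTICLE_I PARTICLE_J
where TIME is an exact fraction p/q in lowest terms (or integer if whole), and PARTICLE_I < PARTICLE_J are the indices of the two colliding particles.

Answer: 1/3 0 1

Derivation:
Pair (0,1): pos 8,9 vel 2,-1 -> gap=1, closing at 3/unit, collide at t=1/3
Earliest collision: t=1/3 between 0 and 1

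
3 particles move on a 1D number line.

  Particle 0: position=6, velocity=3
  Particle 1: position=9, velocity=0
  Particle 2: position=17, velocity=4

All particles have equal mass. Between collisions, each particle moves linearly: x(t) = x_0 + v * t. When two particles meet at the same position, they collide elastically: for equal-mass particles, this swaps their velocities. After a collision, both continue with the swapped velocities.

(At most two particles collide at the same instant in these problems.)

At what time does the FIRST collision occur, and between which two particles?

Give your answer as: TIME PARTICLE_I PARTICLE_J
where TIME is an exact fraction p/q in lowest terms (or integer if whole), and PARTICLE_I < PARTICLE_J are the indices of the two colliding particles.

Answer: 1 0 1

Derivation:
Pair (0,1): pos 6,9 vel 3,0 -> gap=3, closing at 3/unit, collide at t=1
Pair (1,2): pos 9,17 vel 0,4 -> not approaching (rel speed -4 <= 0)
Earliest collision: t=1 between 0 and 1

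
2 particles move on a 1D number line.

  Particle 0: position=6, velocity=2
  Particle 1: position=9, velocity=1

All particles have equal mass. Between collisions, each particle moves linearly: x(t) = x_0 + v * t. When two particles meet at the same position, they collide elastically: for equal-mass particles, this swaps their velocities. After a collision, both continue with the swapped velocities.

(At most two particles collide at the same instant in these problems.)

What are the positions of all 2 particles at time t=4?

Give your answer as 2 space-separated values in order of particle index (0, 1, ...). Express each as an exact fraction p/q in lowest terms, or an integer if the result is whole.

Answer: 13 14

Derivation:
Collision at t=3: particles 0 and 1 swap velocities; positions: p0=12 p1=12; velocities now: v0=1 v1=2
Advance to t=4 (no further collisions before then); velocities: v0=1 v1=2; positions = 13 14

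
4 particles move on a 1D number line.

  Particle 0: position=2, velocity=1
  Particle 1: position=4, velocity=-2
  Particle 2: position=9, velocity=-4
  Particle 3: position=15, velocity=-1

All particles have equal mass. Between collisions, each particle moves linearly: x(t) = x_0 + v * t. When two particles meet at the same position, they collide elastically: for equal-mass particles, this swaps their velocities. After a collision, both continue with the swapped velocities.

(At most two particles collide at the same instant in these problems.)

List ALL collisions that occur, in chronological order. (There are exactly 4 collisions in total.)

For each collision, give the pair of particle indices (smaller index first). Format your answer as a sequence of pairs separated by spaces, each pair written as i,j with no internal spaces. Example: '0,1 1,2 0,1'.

Collision at t=2/3: particles 0 and 1 swap velocities; positions: p0=8/3 p1=8/3 p2=19/3 p3=43/3; velocities now: v0=-2 v1=1 v2=-4 v3=-1
Collision at t=7/5: particles 1 and 2 swap velocities; positions: p0=6/5 p1=17/5 p2=17/5 p3=68/5; velocities now: v0=-2 v1=-4 v2=1 v3=-1
Collision at t=5/2: particles 0 and 1 swap velocities; positions: p0=-1 p1=-1 p2=9/2 p3=25/2; velocities now: v0=-4 v1=-2 v2=1 v3=-1
Collision at t=13/2: particles 2 and 3 swap velocities; positions: p0=-17 p1=-9 p2=17/2 p3=17/2; velocities now: v0=-4 v1=-2 v2=-1 v3=1

Answer: 0,1 1,2 0,1 2,3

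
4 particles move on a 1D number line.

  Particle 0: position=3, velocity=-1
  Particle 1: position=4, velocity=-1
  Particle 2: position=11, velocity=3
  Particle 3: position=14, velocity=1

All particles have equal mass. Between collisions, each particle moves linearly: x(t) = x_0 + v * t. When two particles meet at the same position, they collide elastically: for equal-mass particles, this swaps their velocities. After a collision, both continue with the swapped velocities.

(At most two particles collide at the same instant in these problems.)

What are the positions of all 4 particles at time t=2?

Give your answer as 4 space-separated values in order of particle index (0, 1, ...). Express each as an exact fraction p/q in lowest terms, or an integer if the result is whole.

Collision at t=3/2: particles 2 and 3 swap velocities; positions: p0=3/2 p1=5/2 p2=31/2 p3=31/2; velocities now: v0=-1 v1=-1 v2=1 v3=3
Advance to t=2 (no further collisions before then); velocities: v0=-1 v1=-1 v2=1 v3=3; positions = 1 2 16 17

Answer: 1 2 16 17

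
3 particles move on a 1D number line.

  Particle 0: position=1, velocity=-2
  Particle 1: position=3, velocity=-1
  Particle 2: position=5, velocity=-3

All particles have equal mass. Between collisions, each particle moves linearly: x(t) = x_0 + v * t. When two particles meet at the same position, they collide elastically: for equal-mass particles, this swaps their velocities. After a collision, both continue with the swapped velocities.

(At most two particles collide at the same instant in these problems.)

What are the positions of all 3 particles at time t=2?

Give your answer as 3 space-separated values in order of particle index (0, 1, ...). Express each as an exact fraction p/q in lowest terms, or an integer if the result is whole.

Answer: -3 -1 1

Derivation:
Collision at t=1: particles 1 and 2 swap velocities; positions: p0=-1 p1=2 p2=2; velocities now: v0=-2 v1=-3 v2=-1
Advance to t=2 (no further collisions before then); velocities: v0=-2 v1=-3 v2=-1; positions = -3 -1 1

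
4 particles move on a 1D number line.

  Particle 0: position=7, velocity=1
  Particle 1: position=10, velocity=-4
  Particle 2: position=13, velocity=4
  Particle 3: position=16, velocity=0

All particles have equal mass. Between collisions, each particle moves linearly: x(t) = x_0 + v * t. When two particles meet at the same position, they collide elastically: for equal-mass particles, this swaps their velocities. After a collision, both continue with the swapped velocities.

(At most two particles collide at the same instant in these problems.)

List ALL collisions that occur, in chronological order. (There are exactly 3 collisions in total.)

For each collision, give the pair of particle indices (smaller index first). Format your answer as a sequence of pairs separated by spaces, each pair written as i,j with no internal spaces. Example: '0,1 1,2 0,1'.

Answer: 0,1 2,3 1,2

Derivation:
Collision at t=3/5: particles 0 and 1 swap velocities; positions: p0=38/5 p1=38/5 p2=77/5 p3=16; velocities now: v0=-4 v1=1 v2=4 v3=0
Collision at t=3/4: particles 2 and 3 swap velocities; positions: p0=7 p1=31/4 p2=16 p3=16; velocities now: v0=-4 v1=1 v2=0 v3=4
Collision at t=9: particles 1 and 2 swap velocities; positions: p0=-26 p1=16 p2=16 p3=49; velocities now: v0=-4 v1=0 v2=1 v3=4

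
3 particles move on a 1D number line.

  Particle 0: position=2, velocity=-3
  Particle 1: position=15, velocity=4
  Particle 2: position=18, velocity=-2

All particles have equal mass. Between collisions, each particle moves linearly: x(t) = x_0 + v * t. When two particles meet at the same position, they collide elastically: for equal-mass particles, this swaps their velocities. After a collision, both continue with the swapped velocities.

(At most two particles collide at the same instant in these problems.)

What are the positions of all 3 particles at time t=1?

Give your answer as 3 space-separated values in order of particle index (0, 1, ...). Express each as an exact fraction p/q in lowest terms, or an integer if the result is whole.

Answer: -1 16 19

Derivation:
Collision at t=1/2: particles 1 and 2 swap velocities; positions: p0=1/2 p1=17 p2=17; velocities now: v0=-3 v1=-2 v2=4
Advance to t=1 (no further collisions before then); velocities: v0=-3 v1=-2 v2=4; positions = -1 16 19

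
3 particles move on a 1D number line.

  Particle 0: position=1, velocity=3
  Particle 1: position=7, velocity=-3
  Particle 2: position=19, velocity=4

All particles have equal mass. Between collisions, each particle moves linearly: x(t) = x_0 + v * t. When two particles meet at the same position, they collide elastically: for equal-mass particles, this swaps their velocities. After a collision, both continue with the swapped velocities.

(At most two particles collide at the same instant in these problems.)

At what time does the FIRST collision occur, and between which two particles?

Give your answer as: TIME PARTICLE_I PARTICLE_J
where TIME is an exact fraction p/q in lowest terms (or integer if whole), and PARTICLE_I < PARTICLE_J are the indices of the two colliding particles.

Answer: 1 0 1

Derivation:
Pair (0,1): pos 1,7 vel 3,-3 -> gap=6, closing at 6/unit, collide at t=1
Pair (1,2): pos 7,19 vel -3,4 -> not approaching (rel speed -7 <= 0)
Earliest collision: t=1 between 0 and 1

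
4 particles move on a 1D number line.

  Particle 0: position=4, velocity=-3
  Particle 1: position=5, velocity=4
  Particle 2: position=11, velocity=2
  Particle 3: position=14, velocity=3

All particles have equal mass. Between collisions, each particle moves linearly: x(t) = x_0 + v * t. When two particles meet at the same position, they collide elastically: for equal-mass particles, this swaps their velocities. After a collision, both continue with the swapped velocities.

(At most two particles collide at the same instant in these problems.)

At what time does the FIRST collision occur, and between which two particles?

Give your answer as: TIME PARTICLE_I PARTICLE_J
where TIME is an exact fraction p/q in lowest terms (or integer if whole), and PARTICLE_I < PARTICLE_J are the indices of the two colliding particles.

Pair (0,1): pos 4,5 vel -3,4 -> not approaching (rel speed -7 <= 0)
Pair (1,2): pos 5,11 vel 4,2 -> gap=6, closing at 2/unit, collide at t=3
Pair (2,3): pos 11,14 vel 2,3 -> not approaching (rel speed -1 <= 0)
Earliest collision: t=3 between 1 and 2

Answer: 3 1 2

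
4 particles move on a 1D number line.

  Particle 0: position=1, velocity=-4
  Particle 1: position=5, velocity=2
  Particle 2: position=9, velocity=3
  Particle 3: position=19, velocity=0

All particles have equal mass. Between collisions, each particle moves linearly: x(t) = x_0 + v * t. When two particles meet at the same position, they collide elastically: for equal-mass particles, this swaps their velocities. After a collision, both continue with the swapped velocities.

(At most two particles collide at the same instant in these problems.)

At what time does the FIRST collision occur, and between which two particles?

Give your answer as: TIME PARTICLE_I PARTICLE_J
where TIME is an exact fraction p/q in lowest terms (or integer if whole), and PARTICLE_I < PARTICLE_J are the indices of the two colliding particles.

Pair (0,1): pos 1,5 vel -4,2 -> not approaching (rel speed -6 <= 0)
Pair (1,2): pos 5,9 vel 2,3 -> not approaching (rel speed -1 <= 0)
Pair (2,3): pos 9,19 vel 3,0 -> gap=10, closing at 3/unit, collide at t=10/3
Earliest collision: t=10/3 between 2 and 3

Answer: 10/3 2 3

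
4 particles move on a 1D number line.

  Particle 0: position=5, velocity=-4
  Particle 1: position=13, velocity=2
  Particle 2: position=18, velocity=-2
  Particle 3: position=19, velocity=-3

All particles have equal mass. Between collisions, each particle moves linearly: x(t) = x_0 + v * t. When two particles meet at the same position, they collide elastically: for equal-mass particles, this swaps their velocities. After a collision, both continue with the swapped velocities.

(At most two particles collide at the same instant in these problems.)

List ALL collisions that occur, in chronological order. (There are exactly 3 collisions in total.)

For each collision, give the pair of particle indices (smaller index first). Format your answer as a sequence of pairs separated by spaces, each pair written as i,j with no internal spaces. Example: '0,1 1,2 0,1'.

Answer: 2,3 1,2 2,3

Derivation:
Collision at t=1: particles 2 and 3 swap velocities; positions: p0=1 p1=15 p2=16 p3=16; velocities now: v0=-4 v1=2 v2=-3 v3=-2
Collision at t=6/5: particles 1 and 2 swap velocities; positions: p0=1/5 p1=77/5 p2=77/5 p3=78/5; velocities now: v0=-4 v1=-3 v2=2 v3=-2
Collision at t=5/4: particles 2 and 3 swap velocities; positions: p0=0 p1=61/4 p2=31/2 p3=31/2; velocities now: v0=-4 v1=-3 v2=-2 v3=2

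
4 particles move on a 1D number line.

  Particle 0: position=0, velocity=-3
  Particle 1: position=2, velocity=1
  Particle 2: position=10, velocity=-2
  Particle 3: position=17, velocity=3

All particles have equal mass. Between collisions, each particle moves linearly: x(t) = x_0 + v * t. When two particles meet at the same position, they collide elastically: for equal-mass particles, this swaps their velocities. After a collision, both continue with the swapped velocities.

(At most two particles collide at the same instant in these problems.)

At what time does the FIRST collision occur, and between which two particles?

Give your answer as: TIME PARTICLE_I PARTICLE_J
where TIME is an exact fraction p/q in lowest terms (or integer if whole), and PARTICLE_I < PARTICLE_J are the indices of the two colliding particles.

Answer: 8/3 1 2

Derivation:
Pair (0,1): pos 0,2 vel -3,1 -> not approaching (rel speed -4 <= 0)
Pair (1,2): pos 2,10 vel 1,-2 -> gap=8, closing at 3/unit, collide at t=8/3
Pair (2,3): pos 10,17 vel -2,3 -> not approaching (rel speed -5 <= 0)
Earliest collision: t=8/3 between 1 and 2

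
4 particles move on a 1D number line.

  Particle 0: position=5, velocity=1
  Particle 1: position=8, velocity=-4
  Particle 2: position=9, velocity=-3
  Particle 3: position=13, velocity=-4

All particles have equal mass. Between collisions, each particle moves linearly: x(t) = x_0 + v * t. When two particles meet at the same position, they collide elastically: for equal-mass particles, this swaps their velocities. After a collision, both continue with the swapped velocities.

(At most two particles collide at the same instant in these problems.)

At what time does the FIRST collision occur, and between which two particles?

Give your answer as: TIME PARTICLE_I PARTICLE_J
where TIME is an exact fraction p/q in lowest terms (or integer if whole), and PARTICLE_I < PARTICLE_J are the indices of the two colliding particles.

Answer: 3/5 0 1

Derivation:
Pair (0,1): pos 5,8 vel 1,-4 -> gap=3, closing at 5/unit, collide at t=3/5
Pair (1,2): pos 8,9 vel -4,-3 -> not approaching (rel speed -1 <= 0)
Pair (2,3): pos 9,13 vel -3,-4 -> gap=4, closing at 1/unit, collide at t=4
Earliest collision: t=3/5 between 0 and 1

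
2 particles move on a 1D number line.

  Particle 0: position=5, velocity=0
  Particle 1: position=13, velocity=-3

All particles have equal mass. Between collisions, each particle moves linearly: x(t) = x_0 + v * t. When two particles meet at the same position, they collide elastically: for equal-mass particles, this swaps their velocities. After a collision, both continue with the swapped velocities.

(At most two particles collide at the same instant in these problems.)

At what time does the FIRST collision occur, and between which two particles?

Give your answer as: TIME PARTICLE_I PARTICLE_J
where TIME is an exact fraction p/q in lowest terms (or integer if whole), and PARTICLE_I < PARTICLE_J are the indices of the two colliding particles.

Answer: 8/3 0 1

Derivation:
Pair (0,1): pos 5,13 vel 0,-3 -> gap=8, closing at 3/unit, collide at t=8/3
Earliest collision: t=8/3 between 0 and 1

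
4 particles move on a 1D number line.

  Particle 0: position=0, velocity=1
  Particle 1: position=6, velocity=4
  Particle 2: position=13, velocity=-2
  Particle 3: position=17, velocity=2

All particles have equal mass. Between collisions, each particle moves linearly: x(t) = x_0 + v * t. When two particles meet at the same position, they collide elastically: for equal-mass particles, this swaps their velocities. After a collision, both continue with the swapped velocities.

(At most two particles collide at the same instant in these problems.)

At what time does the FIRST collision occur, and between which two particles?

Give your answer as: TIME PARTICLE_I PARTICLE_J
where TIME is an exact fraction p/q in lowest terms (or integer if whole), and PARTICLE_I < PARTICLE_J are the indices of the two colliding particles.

Pair (0,1): pos 0,6 vel 1,4 -> not approaching (rel speed -3 <= 0)
Pair (1,2): pos 6,13 vel 4,-2 -> gap=7, closing at 6/unit, collide at t=7/6
Pair (2,3): pos 13,17 vel -2,2 -> not approaching (rel speed -4 <= 0)
Earliest collision: t=7/6 between 1 and 2

Answer: 7/6 1 2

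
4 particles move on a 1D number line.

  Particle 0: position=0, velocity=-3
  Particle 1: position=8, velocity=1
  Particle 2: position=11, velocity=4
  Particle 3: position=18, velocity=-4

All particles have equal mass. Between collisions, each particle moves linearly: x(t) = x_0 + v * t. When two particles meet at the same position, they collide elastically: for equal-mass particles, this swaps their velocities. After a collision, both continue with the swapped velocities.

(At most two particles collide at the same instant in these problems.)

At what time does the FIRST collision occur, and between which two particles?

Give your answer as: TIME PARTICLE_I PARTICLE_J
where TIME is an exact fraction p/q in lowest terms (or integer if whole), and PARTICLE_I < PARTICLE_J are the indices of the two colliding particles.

Pair (0,1): pos 0,8 vel -3,1 -> not approaching (rel speed -4 <= 0)
Pair (1,2): pos 8,11 vel 1,4 -> not approaching (rel speed -3 <= 0)
Pair (2,3): pos 11,18 vel 4,-4 -> gap=7, closing at 8/unit, collide at t=7/8
Earliest collision: t=7/8 between 2 and 3

Answer: 7/8 2 3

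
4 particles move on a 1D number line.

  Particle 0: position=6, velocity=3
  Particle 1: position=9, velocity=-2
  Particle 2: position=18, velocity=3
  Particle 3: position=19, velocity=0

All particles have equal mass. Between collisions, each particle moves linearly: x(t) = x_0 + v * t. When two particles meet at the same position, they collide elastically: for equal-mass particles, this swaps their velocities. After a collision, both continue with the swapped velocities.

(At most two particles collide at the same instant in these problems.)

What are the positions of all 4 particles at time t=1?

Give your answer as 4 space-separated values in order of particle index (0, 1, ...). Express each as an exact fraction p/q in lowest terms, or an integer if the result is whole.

Answer: 7 9 19 21

Derivation:
Collision at t=1/3: particles 2 and 3 swap velocities; positions: p0=7 p1=25/3 p2=19 p3=19; velocities now: v0=3 v1=-2 v2=0 v3=3
Collision at t=3/5: particles 0 and 1 swap velocities; positions: p0=39/5 p1=39/5 p2=19 p3=99/5; velocities now: v0=-2 v1=3 v2=0 v3=3
Advance to t=1 (no further collisions before then); velocities: v0=-2 v1=3 v2=0 v3=3; positions = 7 9 19 21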